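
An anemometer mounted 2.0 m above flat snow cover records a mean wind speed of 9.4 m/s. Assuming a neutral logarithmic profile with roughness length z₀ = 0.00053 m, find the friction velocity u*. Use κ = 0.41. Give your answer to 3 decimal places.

u* ≈ 0.468 m/s

Log law: V(z) = (u*/κ) · ln(z/z₀) ⇒ u* = κ · V / ln(z/z₀)
u* = 0.41 × 9.4 / ln(2.0/0.00053) = 0.41 × 9.4 / 8.2358
   = 3.8540 / 8.2358 = 0.4680 m/s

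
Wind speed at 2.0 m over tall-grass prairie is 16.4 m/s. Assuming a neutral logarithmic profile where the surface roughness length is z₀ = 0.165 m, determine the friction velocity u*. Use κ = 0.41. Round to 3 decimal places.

Log law: V(z) = (u*/κ) · ln(z/z₀) ⇒ u* = κ · V / ln(z/z₀)
u* = 0.41 × 16.4 / ln(2.0/0.165) = 0.41 × 16.4 / 2.4950
   = 6.7240 / 2.4950 = 2.6950 m/s

u* ≈ 2.695 m/s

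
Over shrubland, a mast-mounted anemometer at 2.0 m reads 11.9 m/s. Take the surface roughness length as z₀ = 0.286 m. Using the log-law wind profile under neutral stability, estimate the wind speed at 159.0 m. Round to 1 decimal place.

38.7 m/s

Log law: V(z) ∝ ln(z/z₀), so V₂/V₁ = ln(z₂/z₀) / ln(z₁/z₀).
ln(159.0/0.286) = 6.3207, ln(2.0/0.286) = 1.9449
V₂ = 11.9 × 6.3207/1.9449 = 11.9 × 3.2498 = 38.6732 m/s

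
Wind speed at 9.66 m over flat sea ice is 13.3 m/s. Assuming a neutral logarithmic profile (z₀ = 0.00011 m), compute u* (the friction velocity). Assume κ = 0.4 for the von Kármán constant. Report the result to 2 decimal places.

Log law: V(z) = (u*/κ) · ln(z/z₀) ⇒ u* = κ · V / ln(z/z₀)
u* = 0.4 × 13.3 / ln(9.66/0.00011) = 0.4 × 13.3 / 11.3830
   = 5.3200 / 11.3830 = 0.4674 m/s

u* ≈ 0.47 m/s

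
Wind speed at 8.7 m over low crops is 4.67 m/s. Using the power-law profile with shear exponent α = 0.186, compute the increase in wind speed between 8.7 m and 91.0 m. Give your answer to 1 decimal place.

Power law: V₂ = V₁ · (z₂/z₁)^α = 4.67 × (10.4598)^0.186 = 7.2268 m/s
ΔV = 7.2268 − 4.67 = 2.5568 m/s

2.6 m/s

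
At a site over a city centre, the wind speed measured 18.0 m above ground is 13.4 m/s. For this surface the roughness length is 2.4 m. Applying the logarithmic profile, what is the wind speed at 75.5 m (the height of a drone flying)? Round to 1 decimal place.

22.9 m/s

Log law: V(z) ∝ ln(z/z₀), so V₂/V₁ = ln(z₂/z₀) / ln(z₁/z₀).
ln(75.5/2.4) = 3.4487, ln(18.0/2.4) = 2.0149
V₂ = 13.4 × 3.4487/2.0149 = 13.4 × 1.7116 = 22.9351 m/s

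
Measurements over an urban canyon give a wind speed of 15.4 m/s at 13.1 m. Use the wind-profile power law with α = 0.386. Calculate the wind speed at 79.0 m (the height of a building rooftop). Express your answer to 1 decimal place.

Power-law profile: V₂ = V₁ · (z₂/z₁)^α
V₂ = 15.4 × (79.0/13.1)^0.386 = 15.4 × (6.0305)^0.386
    = 15.4 × 2.0009 = 30.8133 m/s

30.8 m/s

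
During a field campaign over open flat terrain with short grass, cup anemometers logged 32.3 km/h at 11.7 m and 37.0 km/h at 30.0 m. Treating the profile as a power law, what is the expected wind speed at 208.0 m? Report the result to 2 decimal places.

48.92 km/h

First find α: α = ln(V₂/V₁)/ln(z₂/z₁) = ln(37.0/32.3)/ln(30.0/11.7) = 0.13585/0.94161 = 0.1443
Extrapolate from 30.0 m to 208.0 m: V₃ = 37.0 × (208.0/30.0)^0.1443 = 37.0 × 1.3223 = 48.9248 km/h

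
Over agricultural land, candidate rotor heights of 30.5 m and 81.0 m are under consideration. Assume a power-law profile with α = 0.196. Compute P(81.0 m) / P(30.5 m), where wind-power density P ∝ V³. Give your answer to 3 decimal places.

Speed ratio: V_B/V_A = (z_B/z_A)^α = (81.0/30.5)^0.196 = (2.6557)^0.196 = 1.21099
Power-density ratio: P_B/P_A = (V_B/V_A)³ = (1.21099)³ = 1.77591

1.776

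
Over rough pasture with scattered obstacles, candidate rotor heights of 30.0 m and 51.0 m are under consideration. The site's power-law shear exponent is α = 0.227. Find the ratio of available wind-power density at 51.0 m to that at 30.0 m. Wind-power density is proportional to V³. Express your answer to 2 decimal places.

1.44

Speed ratio: V_B/V_A = (z_B/z_A)^α = (51.0/30.0)^0.227 = (1.7000)^0.227 = 1.12801
Power-density ratio: P_B/P_A = (V_B/V_A)³ = (1.12801)³ = 1.43528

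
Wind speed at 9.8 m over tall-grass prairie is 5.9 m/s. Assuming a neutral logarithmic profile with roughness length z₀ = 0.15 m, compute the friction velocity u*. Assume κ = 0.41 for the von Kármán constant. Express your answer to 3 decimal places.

u* ≈ 0.579 m/s

Log law: V(z) = (u*/κ) · ln(z/z₀) ⇒ u* = κ · V / ln(z/z₀)
u* = 0.41 × 5.9 / ln(9.8/0.15) = 0.41 × 5.9 / 4.1795
   = 2.4190 / 4.1795 = 0.5788 m/s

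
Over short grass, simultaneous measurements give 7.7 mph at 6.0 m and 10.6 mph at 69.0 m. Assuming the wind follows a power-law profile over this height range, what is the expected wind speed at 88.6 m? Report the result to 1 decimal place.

First find α: α = ln(V₂/V₁)/ln(z₂/z₁) = ln(10.6/7.7)/ln(69.0/6.0) = 0.31963/2.44235 = 0.1309
Extrapolate from 69.0 m to 88.6 m: V₃ = 10.6 × (88.6/69.0)^0.1309 = 10.6 × 1.0333 = 10.9526 mph

11.0 mph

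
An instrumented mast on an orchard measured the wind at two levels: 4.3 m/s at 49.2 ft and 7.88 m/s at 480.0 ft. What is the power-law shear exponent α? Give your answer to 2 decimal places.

Power law: V₂/V₁ = (z₂/z₁)^α ⇒ α = ln(V₂/V₁) / ln(z₂/z₁)
α = ln(7.88/4.3) / ln(480.0/49.2) = ln(1.8326) / ln(9.7561)
  = 0.60571 / 2.27789 = 0.26591

α ≈ 0.27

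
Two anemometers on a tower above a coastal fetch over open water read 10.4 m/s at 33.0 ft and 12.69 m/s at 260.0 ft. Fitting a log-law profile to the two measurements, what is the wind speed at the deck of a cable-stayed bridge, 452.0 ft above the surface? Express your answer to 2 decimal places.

13.30 m/s

Log law: V ∝ ln(z/z₀). From the pair, with r = V₁/V₂ = 0.81954,
ln z₀ = (ln z₁ − r·ln z₂)/(1 − r) = (3.4965 − 0.81954×5.5607)/0.18046 = -5.8779 → z₀ = 0.002801 ft
V₃ = V₁ · ln(z₃/z₀)/ln(z₁/z₀) = 10.4 × 11.9916/9.3744 = 13.3035 m/s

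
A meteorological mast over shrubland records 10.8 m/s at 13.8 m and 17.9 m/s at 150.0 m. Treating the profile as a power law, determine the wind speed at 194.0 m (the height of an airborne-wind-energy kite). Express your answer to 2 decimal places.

18.90 m/s

First find α: α = ln(V₂/V₁)/ln(z₂/z₁) = ln(17.9/10.8)/ln(150.0/13.8) = 0.50525/2.38597 = 0.2118
Extrapolate from 150.0 m to 194.0 m: V₃ = 17.9 × (194.0/150.0)^0.2118 = 17.9 × 1.0560 = 18.9021 m/s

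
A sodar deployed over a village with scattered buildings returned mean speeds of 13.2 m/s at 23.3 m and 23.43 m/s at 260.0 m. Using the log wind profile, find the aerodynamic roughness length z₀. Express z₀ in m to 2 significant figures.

Log law: V(z) ∝ ln(z/z₀). With r = V₁/V₂ = 13.2/23.43 = 0.56338,
r · ln(z₂/z₀) = ln(z₁/z₀) ⇒ ln z₀ = (ln z₁ − r·ln z₂)/(1 − r)
ln z₀ = (3.14845 − 0.56338×5.56068) / 0.43662 = 0.0359
z₀ = exp(0.0359) = 1.037 m

z₀ ≈ 1.0 m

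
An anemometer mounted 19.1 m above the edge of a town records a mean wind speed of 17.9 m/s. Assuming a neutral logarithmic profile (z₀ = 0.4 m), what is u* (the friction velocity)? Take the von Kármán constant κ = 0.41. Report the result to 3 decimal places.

Log law: V(z) = (u*/κ) · ln(z/z₀) ⇒ u* = κ · V / ln(z/z₀)
u* = 0.41 × 17.9 / ln(19.1/0.4) = 0.41 × 17.9 / 3.8660
   = 7.3390 / 3.8660 = 1.8984 m/s

u* ≈ 1.898 m/s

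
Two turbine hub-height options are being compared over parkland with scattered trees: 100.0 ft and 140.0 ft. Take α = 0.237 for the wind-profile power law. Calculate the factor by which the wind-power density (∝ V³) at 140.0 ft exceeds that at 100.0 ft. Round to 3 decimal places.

1.270

Speed ratio: V_B/V_A = (z_B/z_A)^α = (140.0/100.0)^0.237 = (1.4000)^0.237 = 1.08301
Power-density ratio: P_B/P_A = (V_B/V_A)³ = (1.08301)³ = 1.27027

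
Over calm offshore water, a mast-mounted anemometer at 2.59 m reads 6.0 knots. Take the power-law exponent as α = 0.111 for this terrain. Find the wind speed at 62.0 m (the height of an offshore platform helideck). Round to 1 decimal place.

Power-law profile: V₂ = V₁ · (z₂/z₁)^α
V₂ = 6.0 × (62.0/2.59)^0.111 = 6.0 × (23.9382)^0.111
    = 6.0 × 1.4226 = 8.5355 knots

8.5 knots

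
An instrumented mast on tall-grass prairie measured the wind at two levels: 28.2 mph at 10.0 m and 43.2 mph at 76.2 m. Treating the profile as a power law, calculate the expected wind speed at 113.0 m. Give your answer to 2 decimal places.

First find α: α = ln(V₂/V₁)/ln(z₂/z₁) = ln(43.2/28.2)/ln(76.2/10.0) = 0.42652/2.03078 = 0.2100
Extrapolate from 76.2 m to 113.0 m: V₃ = 43.2 × (113.0/76.2)^0.2100 = 43.2 × 1.0863 = 46.9272 mph

46.93 mph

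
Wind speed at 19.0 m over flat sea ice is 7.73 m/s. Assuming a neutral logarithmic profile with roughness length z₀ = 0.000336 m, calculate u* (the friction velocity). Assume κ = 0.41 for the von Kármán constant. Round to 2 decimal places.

u* ≈ 0.29 m/s

Log law: V(z) = (u*/κ) · ln(z/z₀) ⇒ u* = κ · V / ln(z/z₀)
u* = 0.41 × 7.73 / ln(19.0/0.000336) = 0.41 × 7.73 / 10.9428
   = 3.1693 / 10.9428 = 0.2896 m/s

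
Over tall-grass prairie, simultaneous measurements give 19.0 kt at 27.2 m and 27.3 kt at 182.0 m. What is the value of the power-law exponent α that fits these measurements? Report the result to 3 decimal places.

α ≈ 0.191

Power law: V₂/V₁ = (z₂/z₁)^α ⇒ α = ln(V₂/V₁) / ln(z₂/z₁)
α = ln(27.3/19.0) / ln(182.0/27.2) = ln(1.4368) / ln(6.6912)
  = 0.36245 / 1.90079 = 0.19068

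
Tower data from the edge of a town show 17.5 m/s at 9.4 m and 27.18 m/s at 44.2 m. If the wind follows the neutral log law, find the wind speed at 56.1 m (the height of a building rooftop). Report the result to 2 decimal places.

Log law: V ∝ ln(z/z₀). From the pair, with r = V₁/V₂ = 0.64386,
ln z₀ = (ln z₁ − r·ln z₂)/(1 − r) = (2.2407 − 0.64386×3.7887)/0.35614 = -0.5579 → z₀ = 0.5724 m
V₃ = V₁ · ln(z₃/z₀)/ln(z₁/z₀) = 17.5 × 4.5850/2.7986 = 28.6708 m/s

28.67 m/s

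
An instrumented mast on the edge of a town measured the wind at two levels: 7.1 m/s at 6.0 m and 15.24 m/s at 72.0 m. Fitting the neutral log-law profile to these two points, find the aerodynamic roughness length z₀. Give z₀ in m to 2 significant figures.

z₀ ≈ 0.69 m

Log law: V(z) ∝ ln(z/z₀). With r = V₁/V₂ = 7.1/15.24 = 0.46588,
r · ln(z₂/z₀) = ln(z₁/z₀) ⇒ ln z₀ = (ln z₁ − r·ln z₂)/(1 − r)
ln z₀ = (1.79176 − 0.46588×4.27667) / 0.53412 = -0.3757
z₀ = exp(-0.3757) = 0.6868 m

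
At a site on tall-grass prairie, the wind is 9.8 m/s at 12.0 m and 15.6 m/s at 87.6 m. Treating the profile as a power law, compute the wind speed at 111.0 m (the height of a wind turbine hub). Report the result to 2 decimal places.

First find α: α = ln(V₂/V₁)/ln(z₂/z₁) = ln(15.6/9.8)/ln(87.6/12.0) = 0.46489/1.98787 = 0.2339
Extrapolate from 87.6 m to 111.0 m: V₃ = 15.6 × (111.0/87.6)^0.2339 = 15.6 × 1.0569 = 16.4881 m/s

16.49 m/s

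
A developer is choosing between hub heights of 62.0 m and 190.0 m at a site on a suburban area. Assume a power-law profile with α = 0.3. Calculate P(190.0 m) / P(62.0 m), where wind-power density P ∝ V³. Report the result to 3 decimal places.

2.740

Speed ratio: V_B/V_A = (z_B/z_A)^α = (190.0/62.0)^0.3 = (3.0645)^0.3 = 1.39929
Power-density ratio: P_B/P_A = (V_B/V_A)³ = (1.39929)³ = 2.73984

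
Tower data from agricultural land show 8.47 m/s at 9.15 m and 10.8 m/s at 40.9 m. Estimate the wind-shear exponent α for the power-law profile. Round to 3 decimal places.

α ≈ 0.162

Power law: V₂/V₁ = (z₂/z₁)^α ⇒ α = ln(V₂/V₁) / ln(z₂/z₁)
α = ln(10.8/8.47) / ln(40.9/9.15) = ln(1.2751) / ln(4.4699)
  = 0.24302 / 1.49738 = 0.16229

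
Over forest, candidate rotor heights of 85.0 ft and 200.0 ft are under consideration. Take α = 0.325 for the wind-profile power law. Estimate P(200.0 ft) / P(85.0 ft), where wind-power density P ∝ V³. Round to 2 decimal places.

Speed ratio: V_B/V_A = (z_B/z_A)^α = (200.0/85.0)^0.325 = (2.3529)^0.325 = 1.32061
Power-density ratio: P_B/P_A = (V_B/V_A)³ = (1.32061)³ = 2.30314

2.30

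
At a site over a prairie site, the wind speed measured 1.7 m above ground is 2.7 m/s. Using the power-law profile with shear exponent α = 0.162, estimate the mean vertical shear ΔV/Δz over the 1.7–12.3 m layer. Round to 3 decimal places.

Power law: V₂ = V₁ · (z₂/z₁)^α = 2.7 × (7.2353)^0.162 = 3.7205 m/s
ΔV/Δz = (3.7205 − 2.7)/(12.3 − 1.7) = 1.0205/10.6000 = 0.09627 m/s/m

0.096 m/s/m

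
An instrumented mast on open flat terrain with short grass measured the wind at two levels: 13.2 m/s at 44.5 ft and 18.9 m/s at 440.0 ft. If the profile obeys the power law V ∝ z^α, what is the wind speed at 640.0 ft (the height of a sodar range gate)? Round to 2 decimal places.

20.04 m/s

First find α: α = ln(V₂/V₁)/ln(z₂/z₁) = ln(18.9/13.2)/ln(440.0/44.5) = 0.35895/2.29129 = 0.1567
Extrapolate from 440.0 ft to 640.0 ft: V₃ = 18.9 × (640.0/440.0)^0.1567 = 18.9 × 1.0605 = 20.0426 m/s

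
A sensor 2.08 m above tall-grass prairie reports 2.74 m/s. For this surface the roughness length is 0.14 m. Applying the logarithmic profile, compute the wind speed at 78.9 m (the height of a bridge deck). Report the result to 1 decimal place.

Log law: V(z) ∝ ln(z/z₀), so V₂/V₁ = ln(z₂/z₀) / ln(z₁/z₀).
ln(78.9/0.14) = 6.3343, ln(2.08/0.14) = 2.6985
V₂ = 2.74 × 6.3343/2.6985 = 2.74 × 2.3474 = 6.4318 m/s

6.4 m/s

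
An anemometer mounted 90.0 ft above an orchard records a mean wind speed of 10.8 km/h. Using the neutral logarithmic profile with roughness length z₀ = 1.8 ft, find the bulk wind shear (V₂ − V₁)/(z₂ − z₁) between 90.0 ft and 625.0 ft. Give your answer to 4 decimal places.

Log law: V₂ = V₁ · ln(z₂/z₀)/ln(z₁/z₀) = 10.8 × 5.8500/3.9120 = 16.1501 km/h
ΔV/Δz = (16.1501 − 10.8)/(625.0 − 90.0) = 5.3501/535.0000 = 0.01000 km/h/ft

0.0100 km/h/ft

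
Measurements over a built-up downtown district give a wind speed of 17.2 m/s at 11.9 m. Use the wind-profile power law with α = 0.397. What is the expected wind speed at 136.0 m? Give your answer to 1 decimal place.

Power-law profile: V₂ = V₁ · (z₂/z₁)^α
V₂ = 17.2 × (136.0/11.9)^0.397 = 17.2 × (11.4286)^0.397
    = 17.2 × 2.6304 = 45.2430 m/s

45.2 m/s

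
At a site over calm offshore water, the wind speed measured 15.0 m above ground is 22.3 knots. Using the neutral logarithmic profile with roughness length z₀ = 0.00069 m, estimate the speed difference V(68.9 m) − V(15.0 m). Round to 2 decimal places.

3.40 knots

Log law: V₂ = V₁ · ln(z₂/z₀)/ln(z₁/z₀) = 22.3 × 11.5115/9.9869 = 25.7043 knots
ΔV = 25.7043 − 22.3 = 3.4043 knots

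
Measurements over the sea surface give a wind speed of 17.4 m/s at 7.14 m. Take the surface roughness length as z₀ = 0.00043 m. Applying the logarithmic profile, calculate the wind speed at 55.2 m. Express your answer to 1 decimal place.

21.1 m/s

Log law: V(z) ∝ ln(z/z₀), so V₂/V₁ = ln(z₂/z₀) / ln(z₁/z₀).
ln(55.2/0.00043) = 11.7627, ln(7.14/0.00043) = 9.7174
V₂ = 17.4 × 11.7627/9.7174 = 17.4 × 1.2105 = 21.0622 m/s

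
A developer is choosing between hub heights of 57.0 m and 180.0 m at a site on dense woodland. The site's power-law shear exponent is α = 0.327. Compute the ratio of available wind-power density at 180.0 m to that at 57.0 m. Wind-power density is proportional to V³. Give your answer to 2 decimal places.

3.09

Speed ratio: V_B/V_A = (z_B/z_A)^α = (180.0/57.0)^0.327 = (3.1579)^0.327 = 1.45647
Power-density ratio: P_B/P_A = (V_B/V_A)³ = (1.45647)³ = 3.08965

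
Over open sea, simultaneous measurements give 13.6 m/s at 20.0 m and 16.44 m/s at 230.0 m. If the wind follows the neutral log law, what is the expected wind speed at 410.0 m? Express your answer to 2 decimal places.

Log law: V ∝ ln(z/z₀). From the pair, with r = V₁/V₂ = 0.82725,
ln z₀ = (ln z₁ − r·ln z₂)/(1 − r) = (2.9957 − 0.82725×5.4381)/0.17275 = -8.7000 → z₀ = 0.0001666 m
V₃ = V₁ · ln(z₃/z₀)/ln(z₁/z₀) = 13.6 × 14.7162/11.6957 = 17.1122 m/s

17.11 m/s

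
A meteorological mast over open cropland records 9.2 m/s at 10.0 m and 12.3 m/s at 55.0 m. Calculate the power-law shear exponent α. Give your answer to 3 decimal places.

α ≈ 0.170

Power law: V₂/V₁ = (z₂/z₁)^α ⇒ α = ln(V₂/V₁) / ln(z₂/z₁)
α = ln(12.3/9.2) / ln(55.0/10.0) = ln(1.3370) / ln(5.5000)
  = 0.29040 / 1.70475 = 0.17035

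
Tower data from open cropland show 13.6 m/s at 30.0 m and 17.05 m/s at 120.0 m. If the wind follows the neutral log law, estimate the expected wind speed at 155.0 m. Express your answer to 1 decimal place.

17.7 m/s

Log law: V ∝ ln(z/z₀). From the pair, with r = V₁/V₂ = 0.79765,
ln z₀ = (ln z₁ − r·ln z₂)/(1 − r) = (3.4012 − 0.79765×4.7875)/0.20235 = -2.0636 → z₀ = 0.1270 m
V₃ = V₁ · ln(z₃/z₀)/ln(z₁/z₀) = 13.6 × 7.1070/5.4648 = 17.6869 m/s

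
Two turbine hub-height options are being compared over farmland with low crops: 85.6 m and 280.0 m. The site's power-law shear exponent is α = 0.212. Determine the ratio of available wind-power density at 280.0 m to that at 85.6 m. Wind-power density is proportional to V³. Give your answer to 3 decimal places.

2.125

Speed ratio: V_B/V_A = (z_B/z_A)^α = (280.0/85.6)^0.212 = (3.2710)^0.212 = 1.28562
Power-density ratio: P_B/P_A = (V_B/V_A)³ = (1.28562)³ = 2.12490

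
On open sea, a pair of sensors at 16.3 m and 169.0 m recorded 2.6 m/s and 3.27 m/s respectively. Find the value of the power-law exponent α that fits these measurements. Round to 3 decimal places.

Power law: V₂/V₁ = (z₂/z₁)^α ⇒ α = ln(V₂/V₁) / ln(z₂/z₁)
α = ln(3.27/2.6) / ln(169.0/16.3) = ln(1.2577) / ln(10.3681)
  = 0.22928 / 2.33873 = 0.09804

α ≈ 0.098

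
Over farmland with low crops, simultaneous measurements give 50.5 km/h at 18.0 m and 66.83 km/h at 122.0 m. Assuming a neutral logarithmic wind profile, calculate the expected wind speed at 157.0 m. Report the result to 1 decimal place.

Log law: V ∝ ln(z/z₀). From the pair, with r = V₁/V₂ = 0.75565,
ln z₀ = (ln z₁ − r·ln z₂)/(1 − r) = (2.8904 − 0.75565×4.8040)/0.24435 = -3.0275 → z₀ = 0.04844 m
V₃ = V₁ · ln(z₃/z₀)/ln(z₁/z₀) = 50.5 × 8.0838/5.9179 = 68.9823 km/h

69.0 km/h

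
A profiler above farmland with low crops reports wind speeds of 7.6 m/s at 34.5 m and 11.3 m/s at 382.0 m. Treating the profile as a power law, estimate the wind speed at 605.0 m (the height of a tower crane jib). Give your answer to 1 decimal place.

12.2 m/s

First find α: α = ln(V₂/V₁)/ln(z₂/z₁) = ln(11.3/7.6)/ln(382.0/34.5) = 0.39665/2.40446 = 0.1650
Extrapolate from 382.0 m to 605.0 m: V₃ = 11.3 × (605.0/382.0)^0.1650 = 11.3 × 1.0788 = 12.1905 m/s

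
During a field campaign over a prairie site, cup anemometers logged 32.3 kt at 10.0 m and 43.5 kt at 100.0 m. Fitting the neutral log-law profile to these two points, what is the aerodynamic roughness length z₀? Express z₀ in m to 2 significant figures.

z₀ ≈ 0.013 m

Log law: V(z) ∝ ln(z/z₀). With r = V₁/V₂ = 32.3/43.5 = 0.74253,
r · ln(z₂/z₀) = ln(z₁/z₀) ⇒ ln z₀ = (ln z₁ − r·ln z₂)/(1 − r)
ln z₀ = (2.30259 − 0.74253×4.60517) / 0.25747 = -4.3379
z₀ = exp(-4.3379) = 0.01306 m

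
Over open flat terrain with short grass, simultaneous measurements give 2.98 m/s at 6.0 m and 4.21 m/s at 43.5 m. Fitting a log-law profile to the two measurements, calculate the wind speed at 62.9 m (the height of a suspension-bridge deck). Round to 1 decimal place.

Log law: V ∝ ln(z/z₀). From the pair, with r = V₁/V₂ = 0.70784,
ln z₀ = (ln z₁ − r·ln z₂)/(1 − r) = (1.7918 − 0.70784×3.7728)/0.29216 = -3.0077 → z₀ = 0.04940 m
V₃ = V₁ · ln(z₃/z₀)/ln(z₁/z₀) = 2.98 × 7.1493/4.7995 = 4.4390 m/s

4.4 m/s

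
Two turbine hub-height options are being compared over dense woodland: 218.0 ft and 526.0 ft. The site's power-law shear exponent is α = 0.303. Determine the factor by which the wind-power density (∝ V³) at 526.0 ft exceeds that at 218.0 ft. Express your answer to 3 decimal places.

2.227

Speed ratio: V_B/V_A = (z_B/z_A)^α = (526.0/218.0)^0.303 = (2.4128)^0.303 = 1.30589
Power-density ratio: P_B/P_A = (V_B/V_A)³ = (1.30589)³ = 2.22699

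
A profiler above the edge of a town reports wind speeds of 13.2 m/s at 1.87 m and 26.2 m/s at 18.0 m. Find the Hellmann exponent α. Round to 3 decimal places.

Power law: V₂/V₁ = (z₂/z₁)^α ⇒ α = ln(V₂/V₁) / ln(z₂/z₁)
α = ln(26.2/13.2) / ln(18.0/1.87) = ln(1.9848) / ln(9.6257)
  = 0.68554 / 2.26443 = 0.30274

α ≈ 0.303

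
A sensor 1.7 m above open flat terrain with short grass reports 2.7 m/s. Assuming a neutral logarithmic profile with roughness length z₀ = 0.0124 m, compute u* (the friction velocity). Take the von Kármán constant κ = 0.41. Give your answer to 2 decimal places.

u* ≈ 0.22 m/s

Log law: V(z) = (u*/κ) · ln(z/z₀) ⇒ u* = κ · V / ln(z/z₀)
u* = 0.41 × 2.7 / ln(1.7/0.0124) = 0.41 × 2.7 / 4.9207
   = 1.1070 / 4.9207 = 0.2250 m/s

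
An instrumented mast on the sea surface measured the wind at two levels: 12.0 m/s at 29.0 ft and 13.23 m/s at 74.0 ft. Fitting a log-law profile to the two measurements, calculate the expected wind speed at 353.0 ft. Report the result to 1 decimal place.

Log law: V ∝ ln(z/z₀). From the pair, with r = V₁/V₂ = 0.90703,
ln z₀ = (ln z₁ − r·ln z₂)/(1 − r) = (3.3673 − 0.90703×4.3041)/0.09297 = -5.7719 → z₀ = 0.003114 ft
V₃ = V₁ · ln(z₃/z₀)/ln(z₁/z₀) = 12.0 × 11.6384/9.1392 = 15.2815 m/s

15.3 m/s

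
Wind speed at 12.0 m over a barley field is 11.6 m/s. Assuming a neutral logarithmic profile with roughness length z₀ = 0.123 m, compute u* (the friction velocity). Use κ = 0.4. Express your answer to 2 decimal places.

Log law: V(z) = (u*/κ) · ln(z/z₀) ⇒ u* = κ · V / ln(z/z₀)
u* = 0.4 × 11.6 / ln(12.0/0.123) = 0.4 × 11.6 / 4.5805
   = 4.6400 / 4.5805 = 1.0130 m/s

u* ≈ 1.01 m/s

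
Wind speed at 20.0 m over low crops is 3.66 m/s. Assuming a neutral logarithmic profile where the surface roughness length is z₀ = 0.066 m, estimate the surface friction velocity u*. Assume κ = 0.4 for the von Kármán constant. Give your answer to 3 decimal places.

Log law: V(z) = (u*/κ) · ln(z/z₀) ⇒ u* = κ · V / ln(z/z₀)
u* = 0.4 × 3.66 / ln(20.0/0.066) = 0.4 × 3.66 / 5.7138
   = 1.4640 / 5.7138 = 0.2562 m/s

u* ≈ 0.256 m/s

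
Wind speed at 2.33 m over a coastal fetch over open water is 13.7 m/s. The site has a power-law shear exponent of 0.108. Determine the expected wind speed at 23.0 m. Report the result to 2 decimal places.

17.54 m/s

Power-law profile: V₂ = V₁ · (z₂/z₁)^α
V₂ = 13.7 × (23.0/2.33)^0.108 = 13.7 × (9.8712)^0.108
    = 13.7 × 1.2805 = 17.5434 m/s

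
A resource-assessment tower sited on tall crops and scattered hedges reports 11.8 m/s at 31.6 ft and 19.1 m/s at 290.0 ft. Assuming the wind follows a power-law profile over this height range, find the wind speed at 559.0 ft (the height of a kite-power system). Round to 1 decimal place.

22.0 m/s

First find α: α = ln(V₂/V₁)/ln(z₂/z₁) = ln(19.1/11.8)/ln(290.0/31.6) = 0.48159/2.21672 = 0.2173
Extrapolate from 290.0 ft to 559.0 ft: V₃ = 19.1 × (559.0/290.0)^0.2173 = 19.1 × 1.1532 = 22.0269 m/s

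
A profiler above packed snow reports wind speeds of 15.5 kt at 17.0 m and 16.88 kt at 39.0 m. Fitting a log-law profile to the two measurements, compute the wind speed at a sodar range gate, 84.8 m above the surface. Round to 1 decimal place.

Log law: V ∝ ln(z/z₀). From the pair, with r = V₁/V₂ = 0.91825,
ln z₀ = (ln z₁ − r·ln z₂)/(1 − r) = (2.8332 − 0.91825×3.6636)/0.08175 = -6.4932 → z₀ = 0.001514 m
V₃ = V₁ · ln(z₃/z₀)/ln(z₁/z₀) = 15.5 × 10.9335/9.3264 = 18.1709 kt

18.2 kt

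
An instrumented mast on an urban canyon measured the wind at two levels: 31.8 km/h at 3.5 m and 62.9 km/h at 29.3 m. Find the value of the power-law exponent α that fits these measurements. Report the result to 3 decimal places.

α ≈ 0.321

Power law: V₂/V₁ = (z₂/z₁)^α ⇒ α = ln(V₂/V₁) / ln(z₂/z₁)
α = ln(62.9/31.8) / ln(29.3/3.5) = ln(1.9780) / ln(8.3714)
  = 0.68208 / 2.12482 = 0.32101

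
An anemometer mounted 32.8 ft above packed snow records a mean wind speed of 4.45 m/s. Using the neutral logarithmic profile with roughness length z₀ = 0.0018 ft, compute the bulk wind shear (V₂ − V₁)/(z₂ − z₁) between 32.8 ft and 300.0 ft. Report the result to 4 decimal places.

Log law: V₂ = V₁ · ln(z₂/z₀)/ln(z₁/z₀) = 4.45 × 12.0238/9.8104 = 5.4540 m/s
ΔV/Δz = (5.4540 − 4.45)/(300.0 − 32.8) = 1.0040/267.2000 = 0.00376 m/s/ft

0.0038 m/s/ft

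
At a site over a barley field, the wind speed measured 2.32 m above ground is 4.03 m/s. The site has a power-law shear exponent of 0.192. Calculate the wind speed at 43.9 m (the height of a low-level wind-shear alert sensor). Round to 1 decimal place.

7.1 m/s

Power-law profile: V₂ = V₁ · (z₂/z₁)^α
V₂ = 4.03 × (43.9/2.32)^0.192 = 4.03 × (18.9224)^0.192
    = 4.03 × 1.7587 = 7.0874 m/s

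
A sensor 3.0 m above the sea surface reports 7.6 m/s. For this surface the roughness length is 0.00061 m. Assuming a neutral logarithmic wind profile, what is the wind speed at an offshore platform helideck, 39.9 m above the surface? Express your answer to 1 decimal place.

9.9 m/s

Log law: V(z) ∝ ln(z/z₀), so V₂/V₁ = ln(z₂/z₀) / ln(z₁/z₀).
ln(39.9/0.00061) = 11.0884, ln(3.0/0.00061) = 8.5007
V₂ = 7.6 × 11.0884/8.5007 = 7.6 × 1.3044 = 9.9136 m/s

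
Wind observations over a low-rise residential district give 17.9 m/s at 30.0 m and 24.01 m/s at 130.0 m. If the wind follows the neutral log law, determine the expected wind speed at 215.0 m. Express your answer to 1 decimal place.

26.1 m/s

Log law: V ∝ ln(z/z₀). From the pair, with r = V₁/V₂ = 0.74552,
ln z₀ = (ln z₁ − r·ln z₂)/(1 − r) = (3.4012 − 0.74552×4.8675)/0.25448 = -0.8946 → z₀ = 0.4088 m
V₃ = V₁ · ln(z₃/z₀)/ln(z₁/z₀) = 17.9 × 6.2653/4.2958 = 26.1064 m/s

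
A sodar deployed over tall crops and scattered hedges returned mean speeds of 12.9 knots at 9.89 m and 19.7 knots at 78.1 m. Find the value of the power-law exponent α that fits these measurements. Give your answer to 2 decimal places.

α ≈ 0.20

Power law: V₂/V₁ = (z₂/z₁)^α ⇒ α = ln(V₂/V₁) / ln(z₂/z₁)
α = ln(19.7/12.9) / ln(78.1/9.89) = ln(1.5271) / ln(7.8969)
  = 0.42339 / 2.06647 = 0.20489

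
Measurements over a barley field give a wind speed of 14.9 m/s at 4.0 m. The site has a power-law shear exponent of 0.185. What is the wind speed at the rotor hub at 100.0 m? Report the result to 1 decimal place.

Power-law profile: V₂ = V₁ · (z₂/z₁)^α
V₂ = 14.9 × (100.0/4.0)^0.185 = 14.9 × (25.0000)^0.185
    = 14.9 × 1.8139 = 27.0275 m/s

27.0 m/s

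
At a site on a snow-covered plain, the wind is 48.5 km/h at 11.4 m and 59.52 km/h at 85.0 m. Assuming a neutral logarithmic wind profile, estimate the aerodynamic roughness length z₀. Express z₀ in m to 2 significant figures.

z₀ ≈ 0.0016 m

Log law: V(z) ∝ ln(z/z₀). With r = V₁/V₂ = 48.5/59.52 = 0.81485,
r · ln(z₂/z₀) = ln(z₁/z₀) ⇒ ln z₀ = (ln z₁ − r·ln z₂)/(1 − r)
ln z₀ = (2.43361 − 0.81485×4.44265) / 0.18515 = -6.4083
z₀ = exp(-6.4083) = 0.001648 m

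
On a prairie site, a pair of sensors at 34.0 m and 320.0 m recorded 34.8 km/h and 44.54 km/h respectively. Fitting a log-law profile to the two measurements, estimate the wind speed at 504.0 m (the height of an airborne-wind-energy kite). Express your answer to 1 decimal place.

Log law: V ∝ ln(z/z₀). From the pair, with r = V₁/V₂ = 0.78132,
ln z₀ = (ln z₁ − r·ln z₂)/(1 − r) = (3.5264 − 0.78132×5.7683)/0.21868 = -4.4839 → z₀ = 0.01129 m
V₃ = V₁ · ln(z₃/z₀)/ln(z₁/z₀) = 34.8 × 10.7065/8.0103 = 46.5135 km/h

46.5 km/h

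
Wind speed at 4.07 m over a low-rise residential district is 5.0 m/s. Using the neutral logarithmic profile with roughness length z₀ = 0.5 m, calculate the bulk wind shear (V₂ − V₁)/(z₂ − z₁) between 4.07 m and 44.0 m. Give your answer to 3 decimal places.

0.142 m/s/m

Log law: V₂ = V₁ · ln(z₂/z₀)/ln(z₁/z₀) = 5.0 × 4.4773/2.0968 = 10.6766 m/s
ΔV/Δz = (10.6766 − 5.0)/(44.0 − 4.07) = 5.6766/39.9300 = 0.14216 m/s/m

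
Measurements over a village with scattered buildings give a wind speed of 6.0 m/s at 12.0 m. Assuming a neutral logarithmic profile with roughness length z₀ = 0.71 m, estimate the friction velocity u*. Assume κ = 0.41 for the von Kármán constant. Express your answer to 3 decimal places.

u* ≈ 0.870 m/s

Log law: V(z) = (u*/κ) · ln(z/z₀) ⇒ u* = κ · V / ln(z/z₀)
u* = 0.41 × 6.0 / ln(12.0/0.71) = 0.41 × 6.0 / 2.8274
   = 2.4600 / 2.8274 = 0.8701 m/s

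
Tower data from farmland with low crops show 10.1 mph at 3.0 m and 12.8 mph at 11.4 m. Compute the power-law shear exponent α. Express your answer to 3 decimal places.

α ≈ 0.177

Power law: V₂/V₁ = (z₂/z₁)^α ⇒ α = ln(V₂/V₁) / ln(z₂/z₁)
α = ln(12.8/10.1) / ln(11.4/3.0) = ln(1.2673) / ln(3.8000)
  = 0.23691 / 1.33500 = 0.17746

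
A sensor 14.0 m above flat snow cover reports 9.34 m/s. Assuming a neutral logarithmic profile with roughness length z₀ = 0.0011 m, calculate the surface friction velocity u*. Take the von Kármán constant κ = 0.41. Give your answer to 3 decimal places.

Log law: V(z) = (u*/κ) · ln(z/z₀) ⇒ u* = κ · V / ln(z/z₀)
u* = 0.41 × 9.34 / ln(14.0/0.0011) = 0.41 × 9.34 / 9.4515
   = 3.8294 / 9.4515 = 0.4052 m/s

u* ≈ 0.405 m/s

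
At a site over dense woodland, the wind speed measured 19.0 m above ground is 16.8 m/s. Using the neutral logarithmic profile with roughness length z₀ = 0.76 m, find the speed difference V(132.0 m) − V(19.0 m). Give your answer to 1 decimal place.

10.1 m/s

Log law: V₂ = V₁ · ln(z₂/z₀)/ln(z₁/z₀) = 16.8 × 5.1572/3.2189 = 26.9167 m/s
ΔV = 26.9167 − 16.8 = 10.1167 m/s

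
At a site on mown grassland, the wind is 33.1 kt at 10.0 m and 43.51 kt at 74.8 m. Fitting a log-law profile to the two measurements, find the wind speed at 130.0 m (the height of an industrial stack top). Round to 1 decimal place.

46.4 kt

Log law: V ∝ ln(z/z₀). From the pair, with r = V₁/V₂ = 0.76074,
ln z₀ = (ln z₁ − r·ln z₂)/(1 − r) = (2.3026 − 0.76074×4.3148)/0.23926 = -4.0956 → z₀ = 0.01665 m
V₃ = V₁ · ln(z₃/z₀)/ln(z₁/z₀) = 33.1 × 8.9631/6.3982 = 46.3694 kt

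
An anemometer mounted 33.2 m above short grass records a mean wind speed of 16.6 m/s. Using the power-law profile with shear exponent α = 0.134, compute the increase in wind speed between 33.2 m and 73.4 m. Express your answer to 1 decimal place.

Power law: V₂ = V₁ · (z₂/z₁)^α = 16.6 × (2.2108)^0.134 = 18.4620 m/s
ΔV = 18.4620 − 16.6 = 1.8620 m/s

1.9 m/s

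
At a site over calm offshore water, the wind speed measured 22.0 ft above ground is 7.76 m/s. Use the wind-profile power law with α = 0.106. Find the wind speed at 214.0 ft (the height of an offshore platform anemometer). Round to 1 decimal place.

Power-law profile: V₂ = V₁ · (z₂/z₁)^α
V₂ = 7.76 × (214.0/22.0)^0.106 = 7.76 × (9.7273)^0.106
    = 7.76 × 1.2727 = 9.8762 m/s

9.9 m/s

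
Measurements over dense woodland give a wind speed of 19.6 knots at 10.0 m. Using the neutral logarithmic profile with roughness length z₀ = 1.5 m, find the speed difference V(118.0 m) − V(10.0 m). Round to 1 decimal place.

25.5 knots

Log law: V₂ = V₁ · ln(z₂/z₀)/ln(z₁/z₀) = 19.6 × 4.3652/1.8971 = 45.0990 knots
ΔV = 45.0990 − 19.6 = 25.4990 knots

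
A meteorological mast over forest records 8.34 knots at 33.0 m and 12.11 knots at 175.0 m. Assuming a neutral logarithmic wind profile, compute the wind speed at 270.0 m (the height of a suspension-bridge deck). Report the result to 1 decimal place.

Log law: V ∝ ln(z/z₀). From the pair, with r = V₁/V₂ = 0.68869,
ln z₀ = (ln z₁ − r·ln z₂)/(1 − r) = (3.4965 − 0.68869×5.1648)/0.31131 = -0.1941 → z₀ = 0.8236 m
V₃ = V₁ · ln(z₃/z₀)/ln(z₁/z₀) = 8.34 × 5.7925/3.6906 = 13.0899 knots

13.1 knots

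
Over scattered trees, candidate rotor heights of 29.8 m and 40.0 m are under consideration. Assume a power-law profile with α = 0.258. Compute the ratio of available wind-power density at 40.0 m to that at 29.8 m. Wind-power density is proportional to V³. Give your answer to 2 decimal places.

Speed ratio: V_B/V_A = (z_B/z_A)^α = (40.0/29.8)^0.258 = (1.3423)^0.258 = 1.07891
Power-density ratio: P_B/P_A = (V_B/V_A)³ = (1.07891)³ = 1.25589

1.26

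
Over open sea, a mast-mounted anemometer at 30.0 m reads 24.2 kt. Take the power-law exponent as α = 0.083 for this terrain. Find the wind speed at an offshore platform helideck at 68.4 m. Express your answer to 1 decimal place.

Power-law profile: V₂ = V₁ · (z₂/z₁)^α
V₂ = 24.2 × (68.4/30.0)^0.083 = 24.2 × (2.2800)^0.083
    = 24.2 × 1.0708 = 25.9134 kt

25.9 kt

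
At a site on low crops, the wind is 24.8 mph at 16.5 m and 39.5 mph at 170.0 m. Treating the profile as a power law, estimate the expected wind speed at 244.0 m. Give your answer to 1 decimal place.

42.5 mph

First find α: α = ln(V₂/V₁)/ln(z₂/z₁) = ln(39.5/24.8)/ln(170.0/16.5) = 0.46546/2.33244 = 0.1996
Extrapolate from 170.0 m to 244.0 m: V₃ = 39.5 × (244.0/170.0)^0.1996 = 39.5 × 1.0748 = 42.4537 mph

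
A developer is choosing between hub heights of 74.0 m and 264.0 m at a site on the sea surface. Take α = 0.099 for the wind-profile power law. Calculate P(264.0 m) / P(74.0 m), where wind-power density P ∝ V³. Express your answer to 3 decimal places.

1.459

Speed ratio: V_B/V_A = (z_B/z_A)^α = (264.0/74.0)^0.099 = (3.5676)^0.099 = 1.13419
Power-density ratio: P_B/P_A = (V_B/V_A)³ = (1.13419)³ = 1.45900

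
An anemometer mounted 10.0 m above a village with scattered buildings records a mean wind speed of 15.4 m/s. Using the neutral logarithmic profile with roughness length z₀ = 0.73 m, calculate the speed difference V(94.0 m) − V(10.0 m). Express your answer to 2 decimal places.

Log law: V₂ = V₁ · ln(z₂/z₀)/ln(z₁/z₀) = 15.4 × 4.8580/2.6173 = 28.5842 m/s
ΔV = 28.5842 − 15.4 = 13.1842 m/s

13.18 m/s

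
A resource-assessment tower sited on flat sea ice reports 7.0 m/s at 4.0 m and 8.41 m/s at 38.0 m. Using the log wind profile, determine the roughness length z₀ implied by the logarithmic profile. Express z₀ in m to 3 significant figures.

z₀ ≈ 0.0000560 m

Log law: V(z) ∝ ln(z/z₀). With r = V₁/V₂ = 7.0/8.41 = 0.83234,
r · ln(z₂/z₀) = ln(z₁/z₀) ⇒ ln z₀ = (ln z₁ − r·ln z₂)/(1 − r)
ln z₀ = (1.38629 − 0.83234×3.63759) / 0.16766 = -9.7903
z₀ = exp(-9.7903) = 0.00005599 m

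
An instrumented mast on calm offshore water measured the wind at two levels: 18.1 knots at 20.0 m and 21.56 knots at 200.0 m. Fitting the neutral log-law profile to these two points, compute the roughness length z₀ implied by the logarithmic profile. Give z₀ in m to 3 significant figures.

z₀ ≈ 0.000117 m

Log law: V(z) ∝ ln(z/z₀). With r = V₁/V₂ = 18.1/21.56 = 0.83952,
r · ln(z₂/z₀) = ln(z₁/z₀) ⇒ ln z₀ = (ln z₁ − r·ln z₂)/(1 − r)
ln z₀ = (2.99573 − 0.83952×5.29832) / 0.16048 = -9.0496
z₀ = exp(-9.0496) = 0.0001174 m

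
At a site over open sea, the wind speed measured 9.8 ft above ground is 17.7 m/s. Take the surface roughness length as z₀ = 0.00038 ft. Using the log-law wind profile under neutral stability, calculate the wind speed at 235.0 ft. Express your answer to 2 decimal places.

Log law: V(z) ∝ ln(z/z₀), so V₂/V₁ = ln(z₂/z₀) / ln(z₁/z₀).
ln(235.0/0.00038) = 13.3349, ln(9.8/0.00038) = 10.1577
V₂ = 17.7 × 13.3349/10.1577 = 17.7 × 1.3128 = 23.2363 m/s

23.24 m/s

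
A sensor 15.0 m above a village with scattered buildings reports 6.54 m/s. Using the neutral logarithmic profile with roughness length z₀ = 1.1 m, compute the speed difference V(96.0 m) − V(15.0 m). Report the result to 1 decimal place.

Log law: V₂ = V₁ · ln(z₂/z₀)/ln(z₁/z₀) = 6.54 × 4.4690/2.6127 = 11.1865 m/s
ΔV = 11.1865 − 6.54 = 4.6465 m/s

4.6 m/s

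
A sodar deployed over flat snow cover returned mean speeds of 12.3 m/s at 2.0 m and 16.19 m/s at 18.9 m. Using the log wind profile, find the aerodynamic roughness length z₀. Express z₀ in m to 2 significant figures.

Log law: V(z) ∝ ln(z/z₀). With r = V₁/V₂ = 12.3/16.19 = 0.75973,
r · ln(z₂/z₀) = ln(z₁/z₀) ⇒ ln z₀ = (ln z₁ − r·ln z₂)/(1 − r)
ln z₀ = (0.69315 − 0.75973×2.93916) / 0.24027 = -6.4086
z₀ = exp(-6.4086) = 0.001647 m

z₀ ≈ 0.0016 m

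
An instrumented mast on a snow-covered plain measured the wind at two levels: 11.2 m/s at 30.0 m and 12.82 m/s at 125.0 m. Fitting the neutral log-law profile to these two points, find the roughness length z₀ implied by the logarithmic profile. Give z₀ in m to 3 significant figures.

z₀ ≈ 0.00156 m

Log law: V(z) ∝ ln(z/z₀). With r = V₁/V₂ = 11.2/12.82 = 0.87363,
r · ln(z₂/z₀) = ln(z₁/z₀) ⇒ ln z₀ = (ln z₁ − r·ln z₂)/(1 − r)
ln z₀ = (3.40120 − 0.87363×4.82831) / 0.12637 = -6.4653
z₀ = exp(-6.4653) = 0.001557 m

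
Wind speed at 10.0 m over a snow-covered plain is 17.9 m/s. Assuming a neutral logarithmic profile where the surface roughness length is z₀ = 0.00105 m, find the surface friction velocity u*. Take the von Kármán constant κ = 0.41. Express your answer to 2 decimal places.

Log law: V(z) = (u*/κ) · ln(z/z₀) ⇒ u* = κ · V / ln(z/z₀)
u* = 0.41 × 17.9 / ln(10.0/0.00105) = 0.41 × 17.9 / 9.1616
   = 7.3390 / 9.1616 = 0.8011 m/s

u* ≈ 0.80 m/s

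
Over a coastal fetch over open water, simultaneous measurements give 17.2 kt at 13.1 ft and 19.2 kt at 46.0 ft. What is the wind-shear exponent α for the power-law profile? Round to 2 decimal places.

Power law: V₂/V₁ = (z₂/z₁)^α ⇒ α = ln(V₂/V₁) / ln(z₂/z₁)
α = ln(19.2/17.2) / ln(46.0/13.1) = ln(1.1163) / ln(3.5115)
  = 0.11000 / 1.25603 = 0.08758

α ≈ 0.09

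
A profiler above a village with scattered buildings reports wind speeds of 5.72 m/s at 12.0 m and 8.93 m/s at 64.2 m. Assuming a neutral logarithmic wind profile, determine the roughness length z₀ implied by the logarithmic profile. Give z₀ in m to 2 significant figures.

Log law: V(z) ∝ ln(z/z₀). With r = V₁/V₂ = 5.72/8.93 = 0.64054,
r · ln(z₂/z₀) = ln(z₁/z₀) ⇒ ln z₀ = (ln z₁ − r·ln z₂)/(1 − r)
ln z₀ = (2.48491 − 0.64054×4.16200) / 0.35946 = -0.5036
z₀ = exp(-0.5036) = 0.6044 m

z₀ ≈ 0.60 m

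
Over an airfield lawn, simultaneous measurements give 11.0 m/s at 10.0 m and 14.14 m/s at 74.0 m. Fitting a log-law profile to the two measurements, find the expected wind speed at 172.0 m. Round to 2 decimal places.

15.46 m/s

Log law: V ∝ ln(z/z₀). From the pair, with r = V₁/V₂ = 0.77793,
ln z₀ = (ln z₁ − r·ln z₂)/(1 − r) = (2.3026 − 0.77793×4.3041)/0.22207 = -4.7090 → z₀ = 0.009014 m
V₃ = V₁ · ln(z₃/z₀)/ln(z₁/z₀) = 11.0 × 9.8565/7.0116 = 15.4632 m/s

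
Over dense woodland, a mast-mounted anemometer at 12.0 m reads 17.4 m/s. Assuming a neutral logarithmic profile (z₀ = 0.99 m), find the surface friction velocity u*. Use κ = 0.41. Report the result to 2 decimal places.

u* ≈ 2.86 m/s

Log law: V(z) = (u*/κ) · ln(z/z₀) ⇒ u* = κ · V / ln(z/z₀)
u* = 0.41 × 17.4 / ln(12.0/0.99) = 0.41 × 17.4 / 2.4950
   = 7.1340 / 2.4950 = 2.8594 m/s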